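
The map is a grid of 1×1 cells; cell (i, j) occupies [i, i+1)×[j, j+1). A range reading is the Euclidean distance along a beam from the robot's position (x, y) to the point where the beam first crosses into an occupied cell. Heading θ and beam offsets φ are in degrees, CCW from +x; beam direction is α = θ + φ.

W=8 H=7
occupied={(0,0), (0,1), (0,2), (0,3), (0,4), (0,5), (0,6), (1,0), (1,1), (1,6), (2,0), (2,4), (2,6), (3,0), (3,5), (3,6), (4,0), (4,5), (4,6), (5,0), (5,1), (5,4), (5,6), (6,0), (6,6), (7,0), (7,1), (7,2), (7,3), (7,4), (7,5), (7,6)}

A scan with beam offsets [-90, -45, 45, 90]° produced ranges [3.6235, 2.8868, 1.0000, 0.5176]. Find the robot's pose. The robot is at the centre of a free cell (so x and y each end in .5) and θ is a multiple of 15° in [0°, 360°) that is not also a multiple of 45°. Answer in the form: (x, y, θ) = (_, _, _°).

(x, y, θ) = (3.5, 1.5, 165°)

Candidates: 24 free-cell centres × 16 headings = 384 poses. Raycast each; keep the one whose scan matches to 4 dp.
  (3.5, 2.5, 255°): beam 1 = 2.5882 ≠ 3.6235 ✗
  (1.5, 3.5, 120°): beam 1 = 1.0000 ≠ 3.6235 ✗
  (2.5, 3.5, 255°): beam 1 = 1.5529 ≠ 3.6235 ✗
  …
  (3.5, 1.5, 165°): r_1=3.6235, r_2=2.8868, r_3=1.0000, r_4=0.5176 — all match ✓
Unique over the lattice → pose = (3.5, 1.5, 165°).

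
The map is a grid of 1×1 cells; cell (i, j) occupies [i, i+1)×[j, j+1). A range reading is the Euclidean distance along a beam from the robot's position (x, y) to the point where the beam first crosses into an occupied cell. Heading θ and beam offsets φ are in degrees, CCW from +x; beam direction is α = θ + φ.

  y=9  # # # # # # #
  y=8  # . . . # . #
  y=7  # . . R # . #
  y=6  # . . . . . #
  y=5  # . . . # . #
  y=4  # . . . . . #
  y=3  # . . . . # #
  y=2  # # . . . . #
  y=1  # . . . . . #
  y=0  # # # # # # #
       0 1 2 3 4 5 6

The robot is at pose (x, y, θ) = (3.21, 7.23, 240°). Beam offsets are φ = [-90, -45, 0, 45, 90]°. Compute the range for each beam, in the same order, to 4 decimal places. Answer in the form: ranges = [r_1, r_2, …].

ranges = [2.5519, 2.2880, 4.4200, 6.4498, 3.2216]

beam 1: φ=-90°, α=150°
  dir = (cos 150°, sin 150°) = (-0.8660, 0.5000); from cell (3,7)
  next x-line at t=0.2425, next y-line at t=1.5400; Δt_x=1.1547, Δt_y=2.0000
    x: enter (2,7) at t=0.2425
    x: enter (1,7) at t=1.3972
    y: enter (1,8) at t=1.5400
    x: enter (0,8) at t=2.5519 ← occupied
  → r_1 = 2.5519
beam 2: φ=-45°, α=195°
  dir = (cos 195°, sin 195°) = (-0.9659, -0.2588); from cell (3,7)
  next x-line at t=0.2174, next y-line at t=0.8887; Δt_x=1.0353, Δt_y=3.8637
    x: enter (2,7) at t=0.2174
    y: enter (2,6) at t=0.8887
    x: enter (1,6) at t=1.2527
    x: enter (0,6) at t=2.2880 ← occupied
  → r_2 = 2.2880
beam 3: φ=0°, α=240°
  dir = (cos 240°, sin 240°) = (-0.5000, -0.8660); from cell (3,7)
  next x-line at t=0.4200, next y-line at t=0.2656; Δt_x=2.0000, Δt_y=1.1547
    y: enter (3,6) at t=0.2656
    x: enter (2,6) at t=0.4200
    y: enter (2,5) at t=1.4203
    x: enter (1,5) at t=2.4200
    y: enter (1,4) at t=2.5750
    y: enter (1,3) at t=3.7297
    x: enter (0,3) at t=4.4200 ← occupied
  → r_3 = 4.4200
beam 4: φ=45°, α=285°
  dir = (cos 285°, sin 285°) = (0.2588, -0.9659); from cell (3,7)
  next x-line at t=3.0523, next y-line at t=0.2381; Δt_x=3.8637, Δt_y=1.0353
    y: enter (3,6) at t=0.2381
    y: enter (3,5) at t=1.2734
    y: enter (3,4) at t=2.3087
    x: enter (4,4) at t=3.0523
    y: enter (4,3) at t=3.3439
    y: enter (4,2) at t=4.3792
    y: enter (4,1) at t=5.4145
    y: enter (4,0) at t=6.4498 ← occupied
  → r_4 = 6.4498
beam 5: φ=90°, α=330°
  dir = (cos 330°, sin 330°) = (0.8660, -0.5000); from cell (3,7)
  next x-line at t=0.9122, next y-line at t=0.4600; Δt_x=1.1547, Δt_y=2.0000
    y: enter (3,6) at t=0.4600
    x: enter (4,6) at t=0.9122
    x: enter (5,6) at t=2.0669
    y: enter (5,5) at t=2.4600
    x: enter (6,5) at t=3.2216 ← occupied
  → r_5 = 3.2216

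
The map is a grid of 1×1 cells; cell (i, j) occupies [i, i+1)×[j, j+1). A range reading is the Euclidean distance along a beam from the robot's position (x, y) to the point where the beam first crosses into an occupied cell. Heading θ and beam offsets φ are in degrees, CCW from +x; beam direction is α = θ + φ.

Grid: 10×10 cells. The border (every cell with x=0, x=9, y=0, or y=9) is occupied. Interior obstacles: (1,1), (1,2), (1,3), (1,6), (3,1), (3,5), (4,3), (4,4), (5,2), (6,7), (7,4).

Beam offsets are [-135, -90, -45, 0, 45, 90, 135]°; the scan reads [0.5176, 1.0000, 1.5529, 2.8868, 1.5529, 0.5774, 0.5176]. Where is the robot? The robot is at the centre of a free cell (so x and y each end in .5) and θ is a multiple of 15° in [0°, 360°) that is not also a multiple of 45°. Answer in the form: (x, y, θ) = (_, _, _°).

(x, y, θ) = (1.5, 5.5, 330°)

Candidates: 53 free-cell centres × 16 headings = 848 poses. Raycast each; keep the one whose scan matches to 4 dp.
  (2.5, 2.5, 240°): beam 1 = 3.6235 ≠ 0.5176 ✗
  (2.5, 4.5, 15°): beam 1 = 1.0000 ≠ 0.5176 ✗
  (8.5, 4.5, 30°): beam 1 = 3.6235 ≠ 0.5176 ✗
  (5.5, 4.5, 120°): beam 1 = 1.5529 ≠ 0.5176 ✗
  …
  (1.5, 5.5, 330°): r_1=0.5176, r_2=1.0000, r_3=1.5529, r_4=2.8868, r_5=1.5529, r_6=0.5774, r_7=0.5176 — all match ✓
Only this pose fits every beam.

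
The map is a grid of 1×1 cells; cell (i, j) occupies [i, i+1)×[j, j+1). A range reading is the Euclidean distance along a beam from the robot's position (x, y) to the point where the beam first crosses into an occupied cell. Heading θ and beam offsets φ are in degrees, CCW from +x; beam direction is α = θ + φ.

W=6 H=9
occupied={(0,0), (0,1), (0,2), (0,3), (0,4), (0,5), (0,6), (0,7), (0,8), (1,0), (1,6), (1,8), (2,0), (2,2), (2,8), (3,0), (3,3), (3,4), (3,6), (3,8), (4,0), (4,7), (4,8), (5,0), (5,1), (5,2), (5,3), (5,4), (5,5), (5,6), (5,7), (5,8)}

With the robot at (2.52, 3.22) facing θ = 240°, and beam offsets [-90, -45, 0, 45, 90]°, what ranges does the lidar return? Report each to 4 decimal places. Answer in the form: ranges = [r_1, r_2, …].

beam 1: φ=-90°, α=150°
  dir = (cos 150°, sin 150°) = (-0.8660, 0.5000); from cell (2,3)
  next x-line at t=0.6004, next y-line at t=1.5600; Δt_x=1.1547, Δt_y=2.0000
    x: enter (1,3) at t=0.6004
    y: enter (1,4) at t=1.5600
    x: enter (0,4) at t=1.7551 ← occupied
  → r_1 = 1.7551
beam 2: φ=-45°, α=195°
  dir = (cos 195°, sin 195°) = (-0.9659, -0.2588); from cell (2,3)
  next x-line at t=0.5383, next y-line at t=0.8500; Δt_x=1.0353, Δt_y=3.8637
    x: enter (1,3) at t=0.5383
    y: enter (1,2) at t=0.8500
    x: enter (0,2) at t=1.5736 ← occupied
  → r_2 = 1.5736
beam 3: φ=0°, α=240°
  dir = (cos 240°, sin 240°) = (-0.5000, -0.8660); from cell (2,3)
  next x-line at t=1.0400, next y-line at t=0.2540; Δt_x=2.0000, Δt_y=1.1547
    y: enter (2,2) at t=0.2540 ← occupied
  → r_3 = 0.2540
beam 4: φ=45°, α=285°
  dir = (cos 285°, sin 285°) = (0.2588, -0.9659); from cell (2,3)
  next x-line at t=1.8546, next y-line at t=0.2278; Δt_x=3.8637, Δt_y=1.0353
    y: enter (2,2) at t=0.2278 ← occupied
  → r_4 = 0.2278
beam 5: φ=90°, α=330°
  dir = (cos 330°, sin 330°) = (0.8660, -0.5000); from cell (2,3)
  next x-line at t=0.5543, next y-line at t=0.4400; Δt_x=1.1547, Δt_y=2.0000
    y: enter (2,2) at t=0.4400 ← occupied
  → r_5 = 0.4400

ranges = [1.7551, 1.5736, 0.2540, 0.2278, 0.4400]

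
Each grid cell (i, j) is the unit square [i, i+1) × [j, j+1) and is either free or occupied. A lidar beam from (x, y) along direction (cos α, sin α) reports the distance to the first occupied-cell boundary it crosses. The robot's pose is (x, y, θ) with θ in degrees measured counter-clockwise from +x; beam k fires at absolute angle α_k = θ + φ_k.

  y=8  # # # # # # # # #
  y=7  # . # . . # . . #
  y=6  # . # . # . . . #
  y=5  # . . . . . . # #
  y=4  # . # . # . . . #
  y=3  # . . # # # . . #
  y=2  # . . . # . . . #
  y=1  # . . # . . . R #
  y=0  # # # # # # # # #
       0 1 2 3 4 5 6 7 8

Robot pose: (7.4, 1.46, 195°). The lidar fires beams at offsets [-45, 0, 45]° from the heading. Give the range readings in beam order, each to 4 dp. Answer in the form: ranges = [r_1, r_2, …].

ranges = [2.7713, 1.7773, 0.5312]

beam 1: φ=-45°, α=150°
  dir = (cos 150°, sin 150°) = (-0.8660, 0.5000); from cell (7,1)
  next x-line at t=0.4619, next y-line at t=1.0800; Δt_x=1.1547, Δt_y=2.0000
    x: enter (6,1) at t=0.4619
    y: enter (6,2) at t=1.0800
    x: enter (5,2) at t=1.6166
    x: enter (4,2) at t=2.7713 ← occupied
  → r_1 = 2.7713
beam 2: φ=0°, α=195°
  dir = (cos 195°, sin 195°) = (-0.9659, -0.2588); from cell (7,1)
  next x-line at t=0.4141, next y-line at t=1.7773; Δt_x=1.0353, Δt_y=3.8637
    x: enter (6,1) at t=0.4141
    x: enter (5,1) at t=1.4494
    y: enter (5,0) at t=1.7773 ← occupied
  → r_2 = 1.7773
beam 3: φ=45°, α=240°
  dir = (cos 240°, sin 240°) = (-0.5000, -0.8660); from cell (7,1)
  next x-line at t=0.8000, next y-line at t=0.5312; Δt_x=2.0000, Δt_y=1.1547
    y: enter (7,0) at t=0.5312 ← occupied
  → r_3 = 0.5312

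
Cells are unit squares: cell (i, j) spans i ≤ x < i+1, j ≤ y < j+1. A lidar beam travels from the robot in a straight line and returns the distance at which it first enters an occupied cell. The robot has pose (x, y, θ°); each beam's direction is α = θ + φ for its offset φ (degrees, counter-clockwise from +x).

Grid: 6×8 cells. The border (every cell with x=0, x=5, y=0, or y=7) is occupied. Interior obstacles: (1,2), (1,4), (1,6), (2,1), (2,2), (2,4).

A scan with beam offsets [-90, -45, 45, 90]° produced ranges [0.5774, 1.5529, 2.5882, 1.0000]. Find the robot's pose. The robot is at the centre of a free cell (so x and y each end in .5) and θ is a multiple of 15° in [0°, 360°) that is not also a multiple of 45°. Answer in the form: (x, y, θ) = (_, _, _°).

Candidates: 18 free-cell centres × 16 headings = 288 poses. Raycast each; keep the one whose scan matches to 4 dp.
  (4.5, 3.5, 15°): beam 1 = 1.9319 ≠ 0.5774 ✗
  (1.5, 5.5, 210°): beam 2 = 0.5176 ≠ 1.5529 ✗
  (4.5, 4.5, 240°): beam 1 = 3.0000 ≠ 0.5774 ✗
  (1.5, 5.5, 195°): beam 1 = 0.5176 ≠ 0.5774 ✗
  (1.5, 3.5, 75°): beam 1 = 3.6235 ≠ 0.5774 ✗
  …
  (2.5, 6.5, 300°): r_1=0.5774, r_2=1.5529, r_3=2.5882, r_4=1.0000 — all match ✓
Only this pose fits every beam.

(x, y, θ) = (2.5, 6.5, 300°)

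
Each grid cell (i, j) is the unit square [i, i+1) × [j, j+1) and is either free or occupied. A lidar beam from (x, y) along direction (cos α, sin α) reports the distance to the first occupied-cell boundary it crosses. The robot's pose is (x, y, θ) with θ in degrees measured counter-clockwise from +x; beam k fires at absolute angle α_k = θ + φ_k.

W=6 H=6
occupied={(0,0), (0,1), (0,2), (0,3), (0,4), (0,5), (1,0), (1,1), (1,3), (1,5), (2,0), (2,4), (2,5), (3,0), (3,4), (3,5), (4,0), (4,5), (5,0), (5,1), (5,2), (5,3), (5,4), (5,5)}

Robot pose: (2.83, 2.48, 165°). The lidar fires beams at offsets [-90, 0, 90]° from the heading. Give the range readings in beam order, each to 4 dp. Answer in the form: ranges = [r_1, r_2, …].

ranges = [1.5736, 1.8946, 1.5322]

beam 1: φ=-90°, α=75°
  cosα=0.2588 sinα=0.9659 | (2,2) | tMaxX 0.6568 tMaxY 0.5383 | tΔX 3.8637 tΔY 1.0353
    t=0.5383 [y] (2,3)
    t=0.6568 [x] (3,3)
    t=1.5736 [y] (3,4) — stop
  → r_1 = 1.5736
beam 2: φ=0°, α=165°
  cosα=-0.9659 sinα=0.2588 | (2,2) | tMaxX 0.8593 tMaxY 2.0091 | tΔX 1.0353 tΔY 3.8637
    t=0.8593 [x] (1,2)
    t=1.8946 [x] (0,2) — stop
  → r_2 = 1.8946
beam 3: φ=90°, α=255°
  cosα=-0.2588 sinα=-0.9659 | (2,2) | tMaxX 3.2069 tMaxY 0.4969 | tΔX 3.8637 tΔY 1.0353
    t=0.4969 [y] (2,1)
    t=1.5322 [y] (2,0) — stop
  → r_3 = 1.5322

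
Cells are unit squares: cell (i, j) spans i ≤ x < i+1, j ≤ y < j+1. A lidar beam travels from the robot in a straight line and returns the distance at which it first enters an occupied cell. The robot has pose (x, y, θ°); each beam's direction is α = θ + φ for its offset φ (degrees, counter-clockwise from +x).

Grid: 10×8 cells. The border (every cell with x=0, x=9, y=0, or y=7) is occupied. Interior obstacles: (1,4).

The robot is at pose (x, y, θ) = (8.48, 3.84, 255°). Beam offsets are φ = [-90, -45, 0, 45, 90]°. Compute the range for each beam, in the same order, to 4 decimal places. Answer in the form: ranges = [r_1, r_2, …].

beam 1: φ=-90°, α=165°
  cosα=-0.9659 sinα=0.2588 | (8,3) | tMaxX 0.4969 tMaxY 0.6182 | tΔX 1.0353 tΔY 3.8637
    t=0.4969 [x] (7,3)
    t=0.6182 [y] (7,4)
    t=1.5322 [x] (6,4)
    t=2.5675 [x] (5,4)
    t=3.6028 [x] (4,4)
    t=4.4819 [y] (4,5)
    t=4.6380 [x] (3,5)
    t=5.6733 [x] (2,5)
    t=6.7086 [x] (1,5)
    t=7.7439 [x] (0,5) — stop
  → r_1 = 7.7439
beam 2: φ=-45°, α=210°
  cosα=-0.8660 sinα=-0.5000 | (8,3) | tMaxX 0.5543 tMaxY 1.6800 | tΔX 1.1547 tΔY 2.0000
    t=0.5543 [x] (7,3)
    t=1.6800 [y] (7,2)
    t=1.7090 [x] (6,2)
    t=2.8637 [x] (5,2)
    t=3.6800 [y] (5,1)
    t=4.0184 [x] (4,1)
    t=5.1731 [x] (3,1)
    t=5.6800 [y] (3,0) — stop
  → r_2 = 5.6800
beam 3: φ=0°, α=255°
  cosα=-0.2588 sinα=-0.9659 | (8,3) | tMaxX 1.8546 tMaxY 0.8696 | tΔX 3.8637 tΔY 1.0353
    t=0.8696 [y] (8,2)
    t=1.8546 [x] (7,2)
    t=1.9049 [y] (7,1)
    t=2.9402 [y] (7,0) — stop
  → r_3 = 2.9402
beam 4: φ=45°, α=300°
  cosα=0.5000 sinα=-0.8660 | (8,3) | tMaxX 1.0400 tMaxY 0.9699 | tΔX 2.0000 tΔY 1.1547
    t=0.9699 [y] (8,2)
    t=1.0400 [x] (9,2) — stop
  → r_4 = 1.0400
beam 5: φ=90°, α=345°
  cosα=0.9659 sinα=-0.2588 | (8,3) | tMaxX 0.5383 tMaxY 3.2455 | tΔX 1.0353 tΔY 3.8637
    t=0.5383 [x] (9,3) — stop
  → r_5 = 0.5383

ranges = [7.7439, 5.6800, 2.9402, 1.0400, 0.5383]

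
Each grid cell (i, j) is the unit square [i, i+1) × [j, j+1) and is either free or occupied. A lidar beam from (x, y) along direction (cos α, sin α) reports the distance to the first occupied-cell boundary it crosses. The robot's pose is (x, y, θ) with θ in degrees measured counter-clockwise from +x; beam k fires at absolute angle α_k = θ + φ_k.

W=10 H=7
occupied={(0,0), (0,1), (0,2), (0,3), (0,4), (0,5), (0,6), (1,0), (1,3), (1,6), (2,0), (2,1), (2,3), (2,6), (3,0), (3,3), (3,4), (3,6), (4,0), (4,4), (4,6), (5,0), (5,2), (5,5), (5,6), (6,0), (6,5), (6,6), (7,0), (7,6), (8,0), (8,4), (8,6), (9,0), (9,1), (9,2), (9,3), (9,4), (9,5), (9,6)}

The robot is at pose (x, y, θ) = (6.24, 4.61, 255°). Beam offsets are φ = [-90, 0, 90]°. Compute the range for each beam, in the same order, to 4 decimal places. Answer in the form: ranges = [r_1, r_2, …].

beam 1: φ=-90°, α=165°
  direction (-0.9659, 0.2588); cell (6,4); t to first gridline: x 0.2485, y 1.5068 (then +1.0353 / +3.8637)
    (5,4) via x @ 0.2485
    (4,4) via x @ 1.2837  # hit
  → r_1 = 1.2837
beam 2: φ=0°, α=255°
  direction (-0.2588, -0.9659); cell (6,4); t to first gridline: x 0.9273, y 0.6315 (then +3.8637 / +1.0353)
    (6,3) via y @ 0.6315
    (5,3) via x @ 0.9273
    (5,2) via y @ 1.6668  # hit
  → r_2 = 1.6668
beam 3: φ=90°, α=345°
  direction (0.9659, -0.2588); cell (6,4); t to first gridline: x 0.7868, y 2.3569 (then +1.0353 / +3.8637)
    (7,4) via x @ 0.7868
    (8,4) via x @ 1.8221  # hit
  → r_3 = 1.8221

ranges = [1.2837, 1.6668, 1.8221]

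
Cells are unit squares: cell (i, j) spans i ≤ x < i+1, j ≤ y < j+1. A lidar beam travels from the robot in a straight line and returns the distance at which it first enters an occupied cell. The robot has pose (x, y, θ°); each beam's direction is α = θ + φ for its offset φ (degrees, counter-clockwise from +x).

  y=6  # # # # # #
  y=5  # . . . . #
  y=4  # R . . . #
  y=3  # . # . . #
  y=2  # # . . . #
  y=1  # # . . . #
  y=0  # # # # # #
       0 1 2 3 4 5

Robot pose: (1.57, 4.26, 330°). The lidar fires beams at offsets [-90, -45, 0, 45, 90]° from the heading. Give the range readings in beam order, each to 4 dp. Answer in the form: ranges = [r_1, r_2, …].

ranges = [1.1400, 1.3044, 0.5200, 3.5510, 2.0092]

beam 1: φ=-90°, α=240°
  dir = (cos 240°, sin 240°) = (-0.5000, -0.8660); from cell (1,4)
  next x-line at t=1.1400, next y-line at t=0.3002; Δt_x=2.0000, Δt_y=1.1547
    y: enter (1,3) at t=0.3002
    x: enter (0,3) at t=1.1400 ← occupied
  → r_1 = 1.1400
beam 2: φ=-45°, α=285°
  dir = (cos 285°, sin 285°) = (0.2588, -0.9659); from cell (1,4)
  next x-line at t=1.6614, next y-line at t=0.2692; Δt_x=3.8637, Δt_y=1.0353
    y: enter (1,3) at t=0.2692
    y: enter (1,2) at t=1.3044 ← occupied
  → r_2 = 1.3044
beam 3: φ=0°, α=330°
  dir = (cos 330°, sin 330°) = (0.8660, -0.5000); from cell (1,4)
  next x-line at t=0.4965, next y-line at t=0.5200; Δt_x=1.1547, Δt_y=2.0000
    x: enter (2,4) at t=0.4965
    y: enter (2,3) at t=0.5200 ← occupied
  → r_3 = 0.5200
beam 4: φ=45°, α=15°
  dir = (cos 15°, sin 15°) = (0.9659, 0.2588); from cell (1,4)
  next x-line at t=0.4452, next y-line at t=2.8591; Δt_x=1.0353, Δt_y=3.8637
    x: enter (2,4) at t=0.4452
    x: enter (3,4) at t=1.4804
    x: enter (4,4) at t=2.5157
    y: enter (4,5) at t=2.8591
    x: enter (5,5) at t=3.5510 ← occupied
  → r_4 = 3.5510
beam 5: φ=90°, α=60°
  dir = (cos 60°, sin 60°) = (0.5000, 0.8660); from cell (1,4)
  next x-line at t=0.8600, next y-line at t=0.8545; Δt_x=2.0000, Δt_y=1.1547
    y: enter (1,5) at t=0.8545
    x: enter (2,5) at t=0.8600
    y: enter (2,6) at t=2.0092 ← occupied
  → r_5 = 2.0092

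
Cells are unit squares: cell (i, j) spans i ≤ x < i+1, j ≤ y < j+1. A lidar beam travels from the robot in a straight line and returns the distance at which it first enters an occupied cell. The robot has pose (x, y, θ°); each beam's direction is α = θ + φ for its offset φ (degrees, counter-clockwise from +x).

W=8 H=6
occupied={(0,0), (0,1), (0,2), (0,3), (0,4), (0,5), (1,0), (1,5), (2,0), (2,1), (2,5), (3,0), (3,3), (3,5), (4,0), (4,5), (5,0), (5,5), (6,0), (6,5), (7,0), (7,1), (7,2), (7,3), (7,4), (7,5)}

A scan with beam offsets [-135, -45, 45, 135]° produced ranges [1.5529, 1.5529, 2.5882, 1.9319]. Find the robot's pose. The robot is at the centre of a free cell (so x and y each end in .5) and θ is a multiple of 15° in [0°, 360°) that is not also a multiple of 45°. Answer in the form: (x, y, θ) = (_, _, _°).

(x, y, θ) = (5.5, 2.5, 30°)

Candidates: 22 free-cell centres × 16 headings = 352 poses. Raycast each; keep the one whose scan matches to 4 dp.
  (3.5, 2.5, 165°): beam 1 = 4.0415 ≠ 1.5529 ✗
  (1.5, 4.5, 150°): beam 1 = 1.9319 ≠ 1.5529 ✗
  (5.5, 3.5, 255°): beam 1 = 1.7321 ≠ 1.5529 ✗
  …
  (5.5, 2.5, 30°): r_1=1.5529, r_2=1.5529, r_3=2.5882, r_4=1.9319 — all match ✓
No second candidate reproduces the full scan.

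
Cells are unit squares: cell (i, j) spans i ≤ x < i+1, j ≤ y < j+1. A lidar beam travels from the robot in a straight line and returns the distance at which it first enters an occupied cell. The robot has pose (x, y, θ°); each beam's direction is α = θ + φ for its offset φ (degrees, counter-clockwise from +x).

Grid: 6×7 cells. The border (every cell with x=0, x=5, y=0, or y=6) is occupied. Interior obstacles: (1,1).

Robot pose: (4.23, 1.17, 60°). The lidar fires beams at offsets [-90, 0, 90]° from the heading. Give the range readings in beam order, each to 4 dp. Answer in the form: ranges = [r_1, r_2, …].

ranges = [0.3400, 1.5400, 3.7297]

beam 1: φ=-90°, α=330°
  cosα=0.8660 sinα=-0.5000 | (4,1) | tMaxX 0.8891 tMaxY 0.3400 | tΔX 1.1547 tΔY 2.0000
    t=0.3400 [y] (4,0) — stop
  → r_1 = 0.3400
beam 2: φ=0°, α=60°
  cosα=0.5000 sinα=0.8660 | (4,1) | tMaxX 1.5400 tMaxY 0.9584 | tΔX 2.0000 tΔY 1.1547
    t=0.9584 [y] (4,2)
    t=1.5400 [x] (5,2) — stop
  → r_2 = 1.5400
beam 3: φ=90°, α=150°
  cosα=-0.8660 sinα=0.5000 | (4,1) | tMaxX 0.2656 tMaxY 1.6600 | tΔX 1.1547 tΔY 2.0000
    t=0.2656 [x] (3,1)
    t=1.4203 [x] (2,1)
    t=1.6600 [y] (2,2)
    t=2.5750 [x] (1,2)
    t=3.6600 [y] (1,3)
    t=3.7297 [x] (0,3) — stop
  → r_3 = 3.7297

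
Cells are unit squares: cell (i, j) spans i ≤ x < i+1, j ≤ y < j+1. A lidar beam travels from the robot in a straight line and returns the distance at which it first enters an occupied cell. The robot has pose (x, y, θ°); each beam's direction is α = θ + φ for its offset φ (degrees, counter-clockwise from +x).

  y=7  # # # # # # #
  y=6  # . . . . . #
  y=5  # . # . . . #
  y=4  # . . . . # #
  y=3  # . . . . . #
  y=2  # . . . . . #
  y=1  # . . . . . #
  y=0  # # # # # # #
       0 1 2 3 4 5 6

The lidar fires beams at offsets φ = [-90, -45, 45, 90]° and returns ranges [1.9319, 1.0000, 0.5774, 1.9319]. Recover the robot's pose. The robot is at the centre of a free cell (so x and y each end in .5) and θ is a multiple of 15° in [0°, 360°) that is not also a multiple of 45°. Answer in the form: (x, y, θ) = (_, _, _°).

(x, y, θ) = (1.5, 3.5, 165°)

Candidates: 28 free-cell centres × 16 headings = 448 poses. Raycast each; keep the one whose scan matches to 4 dp.
  (1.5, 4.5, 210°): beam 1 = 1.0000 ≠ 1.9319 ✗
  (5.5, 6.5, 300°): beam 1 = 2.8868 ≠ 1.9319 ✗
  (2.5, 1.5, 30°): beam 1 = 0.5774 ≠ 1.9319 ✗
  …
  (1.5, 3.5, 165°): r_1=1.9319, r_2=1.0000, r_3=0.5774, r_4=1.9319 — all match ✓
Unique over the lattice → pose = (1.5, 3.5, 165°).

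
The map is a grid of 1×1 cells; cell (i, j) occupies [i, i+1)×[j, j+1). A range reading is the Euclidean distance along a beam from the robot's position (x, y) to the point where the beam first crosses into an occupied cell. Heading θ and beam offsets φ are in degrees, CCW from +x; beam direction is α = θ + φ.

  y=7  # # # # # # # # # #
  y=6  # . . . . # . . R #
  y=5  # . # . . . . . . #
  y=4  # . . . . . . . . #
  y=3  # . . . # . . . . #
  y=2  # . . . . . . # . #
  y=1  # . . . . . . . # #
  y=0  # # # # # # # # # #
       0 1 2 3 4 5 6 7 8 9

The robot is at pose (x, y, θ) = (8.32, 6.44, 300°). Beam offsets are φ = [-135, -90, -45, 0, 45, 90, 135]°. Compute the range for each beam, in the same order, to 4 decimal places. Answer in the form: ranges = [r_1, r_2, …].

ranges = [2.1637, 4.8800, 3.5614, 1.3600, 0.7040, 0.7852, 0.5798]

beam 1: φ=-135°, α=165°
  d=(-0.9659,0.2588)  start (8,6)  tX=0.3313 tY=2.1637  stride 1/|dx|=1.0353 1/|dy|=3.8637
    cross x-line → (7,6), t=0.3313
    cross x-line → (6,6), t=1.3666
    cross y-line → (6,7), t=2.1637 (wall)
  → r_1 = 2.1637
beam 2: φ=-90°, α=210°
  d=(-0.8660,-0.5000)  start (8,6)  tX=0.3695 tY=0.8800  stride 1/|dx|=1.1547 1/|dy|=2.0000
    cross x-line → (7,6), t=0.3695
    cross y-line → (7,5), t=0.8800
    cross x-line → (6,5), t=1.5242
    cross x-line → (5,5), t=2.6789
    cross y-line → (5,4), t=2.8800
    cross x-line → (4,4), t=3.8336
    cross y-line → (4,3), t=4.8800 (wall)
  → r_2 = 4.8800
beam 3: φ=-45°, α=255°
  d=(-0.2588,-0.9659)  start (8,6)  tX=1.2364 tY=0.4555  stride 1/|dx|=3.8637 1/|dy|=1.0353
    cross y-line → (8,5), t=0.4555
    cross x-line → (7,5), t=1.2364
    cross y-line → (7,4), t=1.4908
    cross y-line → (7,3), t=2.5261
    cross y-line → (7,2), t=3.5614 (wall)
  → r_3 = 3.5614
beam 4: φ=0°, α=300°
  d=(0.5000,-0.8660)  start (8,6)  tX=1.3600 tY=0.5081  stride 1/|dx|=2.0000 1/|dy|=1.1547
    cross y-line → (8,5), t=0.5081
    cross x-line → (9,5), t=1.3600 (wall)
  → r_4 = 1.3600
beam 5: φ=45°, α=345°
  d=(0.9659,-0.2588)  start (8,6)  tX=0.7040 tY=1.7000  stride 1/|dx|=1.0353 1/|dy|=3.8637
    cross x-line → (9,6), t=0.7040 (wall)
  → r_5 = 0.7040
beam 6: φ=90°, α=30°
  d=(0.8660,0.5000)  start (8,6)  tX=0.7852 tY=1.1200  stride 1/|dx|=1.1547 1/|dy|=2.0000
    cross x-line → (9,6), t=0.7852 (wall)
  → r_6 = 0.7852
beam 7: φ=135°, α=75°
  d=(0.2588,0.9659)  start (8,6)  tX=2.6273 tY=0.5798  stride 1/|dx|=3.8637 1/|dy|=1.0353
    cross y-line → (8,7), t=0.5798 (wall)
  → r_7 = 0.5798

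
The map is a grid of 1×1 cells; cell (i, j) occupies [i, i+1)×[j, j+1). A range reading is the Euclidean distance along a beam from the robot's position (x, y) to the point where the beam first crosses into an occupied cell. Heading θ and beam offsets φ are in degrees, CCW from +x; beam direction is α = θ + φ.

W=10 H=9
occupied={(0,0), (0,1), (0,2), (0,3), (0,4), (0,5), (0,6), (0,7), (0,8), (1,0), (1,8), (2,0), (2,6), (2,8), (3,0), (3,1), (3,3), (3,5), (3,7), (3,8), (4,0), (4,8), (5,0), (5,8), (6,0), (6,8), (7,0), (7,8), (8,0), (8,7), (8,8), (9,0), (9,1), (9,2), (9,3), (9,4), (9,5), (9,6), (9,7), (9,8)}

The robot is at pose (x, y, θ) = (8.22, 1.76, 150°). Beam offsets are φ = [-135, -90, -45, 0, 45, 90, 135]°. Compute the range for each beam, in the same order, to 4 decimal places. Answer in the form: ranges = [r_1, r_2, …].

beam 1: φ=-135°, α=15°
  cosα=0.9659 sinα=0.2588 | (8,1) | tMaxX 0.8075 tMaxY 0.9273 | tΔX 1.0353 tΔY 3.8637
    t=0.8075 [x] (9,1) — stop
  → r_1 = 0.8075
beam 2: φ=-90°, α=60°
  cosα=0.5000 sinα=0.8660 | (8,1) | tMaxX 1.5600 tMaxY 0.2771 | tΔX 2.0000 tΔY 1.1547
    t=0.2771 [y] (8,2)
    t=1.4318 [y] (8,3)
    t=1.5600 [x] (9,3) — stop
  → r_2 = 1.5600
beam 3: φ=-45°, α=105°
  cosα=-0.2588 sinα=0.9659 | (8,1) | tMaxX 0.8500 tMaxY 0.2485 | tΔX 3.8637 tΔY 1.0353
    t=0.2485 [y] (8,2)
    t=0.8500 [x] (7,2)
    t=1.2837 [y] (7,3)
    t=2.3190 [y] (7,4)
    t=3.3543 [y] (7,5)
    t=4.3896 [y] (7,6)
    t=4.7137 [x] (6,6)
    t=5.4248 [y] (6,7)
    t=6.4601 [y] (6,8) — stop
  → r_3 = 6.4601
beam 4: φ=0°, α=150°
  cosα=-0.8660 sinα=0.5000 | (8,1) | tMaxX 0.2540 tMaxY 0.4800 | tΔX 1.1547 tΔY 2.0000
    t=0.2540 [x] (7,1)
    t=0.4800 [y] (7,2)
    t=1.4087 [x] (6,2)
    t=2.4800 [y] (6,3)
    t=2.5634 [x] (5,3)
    t=3.7181 [x] (4,3)
    t=4.4800 [y] (4,4)
    t=4.8728 [x] (3,4)
    t=6.0275 [x] (2,4)
    t=6.4800 [y] (2,5)
    t=7.1822 [x] (1,5)
    t=8.3369 [x] (0,5) — stop
  → r_4 = 8.3369
beam 5: φ=45°, α=195°
  cosα=-0.9659 sinα=-0.2588 | (8,1) | tMaxX 0.2278 tMaxY 2.9364 | tΔX 1.0353 tΔY 3.8637
    t=0.2278 [x] (7,1)
    t=1.2630 [x] (6,1)
    t=2.2983 [x] (5,1)
    t=2.9364 [y] (5,0) — stop
  → r_5 = 2.9364
beam 6: φ=90°, α=240°
  cosα=-0.5000 sinα=-0.8660 | (8,1) | tMaxX 0.4400 tMaxY 0.8776 | tΔX 2.0000 tΔY 1.1547
    t=0.4400 [x] (7,1)
    t=0.8776 [y] (7,0) — stop
  → r_6 = 0.8776
beam 7: φ=135°, α=285°
  cosα=0.2588 sinα=-0.9659 | (8,1) | tMaxX 3.0137 tMaxY 0.7868 | tΔX 3.8637 tΔY 1.0353
    t=0.7868 [y] (8,0) — stop
  → r_7 = 0.7868

ranges = [0.8075, 1.5600, 6.4601, 8.3369, 2.9364, 0.8776, 0.7868]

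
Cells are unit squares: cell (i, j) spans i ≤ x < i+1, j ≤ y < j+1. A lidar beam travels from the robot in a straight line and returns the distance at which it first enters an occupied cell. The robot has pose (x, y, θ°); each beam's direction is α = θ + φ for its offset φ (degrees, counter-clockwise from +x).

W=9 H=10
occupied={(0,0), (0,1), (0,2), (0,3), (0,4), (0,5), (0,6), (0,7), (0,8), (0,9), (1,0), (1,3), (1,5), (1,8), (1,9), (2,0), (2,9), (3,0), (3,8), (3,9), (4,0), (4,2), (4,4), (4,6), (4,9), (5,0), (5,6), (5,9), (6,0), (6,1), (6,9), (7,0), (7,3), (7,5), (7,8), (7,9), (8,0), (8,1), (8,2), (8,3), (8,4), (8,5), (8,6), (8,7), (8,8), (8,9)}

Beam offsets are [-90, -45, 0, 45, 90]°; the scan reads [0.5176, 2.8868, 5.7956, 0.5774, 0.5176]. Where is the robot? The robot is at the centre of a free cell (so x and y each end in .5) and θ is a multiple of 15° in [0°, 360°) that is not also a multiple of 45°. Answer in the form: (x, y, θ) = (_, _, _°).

(x, y, θ) = (2.5, 8.5, 285°)

Candidates: 44 free-cell centres × 16 headings = 704 poses. Raycast each; keep the one whose scan matches to 4 dp.
  (5.5, 3.5, 255°): beam 1 = 4.6587 ≠ 0.5176 ✗
  (4.5, 3.5, 210°): beam 1 = 0.5774 ≠ 0.5176 ✗
  (2.5, 2.5, 30°): beam 1 = 1.7321 ≠ 0.5176 ✗
  …
  (2.5, 8.5, 285°): r_1=0.5176, r_2=2.8868, r_3=5.7956, r_4=0.5774, r_5=0.5176 — all match ✓
Only this pose fits every beam.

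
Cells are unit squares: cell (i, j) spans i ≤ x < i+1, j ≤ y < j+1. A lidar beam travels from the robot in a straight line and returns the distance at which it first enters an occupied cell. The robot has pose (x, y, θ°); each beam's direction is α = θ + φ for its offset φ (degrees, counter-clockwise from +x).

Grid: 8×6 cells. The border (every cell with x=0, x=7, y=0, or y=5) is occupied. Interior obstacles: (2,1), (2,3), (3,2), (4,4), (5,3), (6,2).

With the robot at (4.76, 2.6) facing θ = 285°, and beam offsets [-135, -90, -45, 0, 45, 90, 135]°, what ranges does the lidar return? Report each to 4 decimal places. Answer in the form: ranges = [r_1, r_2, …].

ranges = [2.0323, 0.7868, 1.8475, 1.6564, 2.5865, 1.2837, 0.4800]

beam 1: φ=-135°, α=150°
  cosα=-0.8660 sinα=0.5000 | (4,2) | tMaxX 0.8776 tMaxY 0.8000 | tΔX 1.1547 tΔY 2.0000
    t=0.8000 [y] (4,3)
    t=0.8776 [x] (3,3)
    t=2.0323 [x] (2,3) — stop
  → r_1 = 2.0323
beam 2: φ=-90°, α=195°
  cosα=-0.9659 sinα=-0.2588 | (4,2) | tMaxX 0.7868 tMaxY 2.3182 | tΔX 1.0353 tΔY 3.8637
    t=0.7868 [x] (3,2) — stop
  → r_2 = 0.7868
beam 3: φ=-45°, α=240°
  cosα=-0.5000 sinα=-0.8660 | (4,2) | tMaxX 1.5200 tMaxY 0.6928 | tΔX 2.0000 tΔY 1.1547
    t=0.6928 [y] (4,1)
    t=1.5200 [x] (3,1)
    t=1.8475 [y] (3,0) — stop
  → r_3 = 1.8475
beam 4: φ=0°, α=285°
  cosα=0.2588 sinα=-0.9659 | (4,2) | tMaxX 0.9273 tMaxY 0.6212 | tΔX 3.8637 tΔY 1.0353
    t=0.6212 [y] (4,1)
    t=0.9273 [x] (5,1)
    t=1.6564 [y] (5,0) — stop
  → r_4 = 1.6564
beam 5: φ=45°, α=330°
  cosα=0.8660 sinα=-0.5000 | (4,2) | tMaxX 0.2771 tMaxY 1.2000 | tΔX 1.1547 tΔY 2.0000
    t=0.2771 [x] (5,2)
    t=1.2000 [y] (5,1)
    t=1.4318 [x] (6,1)
    t=2.5865 [x] (7,1) — stop
  → r_5 = 2.5865
beam 6: φ=90°, α=15°
  cosα=0.9659 sinα=0.2588 | (4,2) | tMaxX 0.2485 tMaxY 1.5455 | tΔX 1.0353 tΔY 3.8637
    t=0.2485 [x] (5,2)
    t=1.2837 [x] (6,2) — stop
  → r_6 = 1.2837
beam 7: φ=135°, α=60°
  cosα=0.5000 sinα=0.8660 | (4,2) | tMaxX 0.4800 tMaxY 0.4619 | tΔX 2.0000 tΔY 1.1547
    t=0.4619 [y] (4,3)
    t=0.4800 [x] (5,3) — stop
  → r_7 = 0.4800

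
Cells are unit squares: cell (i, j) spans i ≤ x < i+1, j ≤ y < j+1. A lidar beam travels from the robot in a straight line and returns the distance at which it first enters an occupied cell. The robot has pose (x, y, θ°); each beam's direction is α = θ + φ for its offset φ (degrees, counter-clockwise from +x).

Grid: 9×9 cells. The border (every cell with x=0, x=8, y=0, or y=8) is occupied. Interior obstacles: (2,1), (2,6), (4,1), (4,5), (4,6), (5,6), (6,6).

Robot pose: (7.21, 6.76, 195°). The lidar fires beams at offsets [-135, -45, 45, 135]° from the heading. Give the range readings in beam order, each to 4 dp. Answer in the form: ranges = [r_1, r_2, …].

ranges = [1.4318, 0.2425, 0.4200, 0.9122]

beam 1: φ=-135°, α=60°
  dir = (cos 60°, sin 60°) = (0.5000, 0.8660); from cell (7,6)
  next x-line at t=1.5800, next y-line at t=0.2771; Δt_x=2.0000, Δt_y=1.1547
    y: enter (7,7) at t=0.2771
    y: enter (7,8) at t=1.4318 ← occupied
  → r_1 = 1.4318
beam 2: φ=-45°, α=150°
  dir = (cos 150°, sin 150°) = (-0.8660, 0.5000); from cell (7,6)
  next x-line at t=0.2425, next y-line at t=0.4800; Δt_x=1.1547, Δt_y=2.0000
    x: enter (6,6) at t=0.2425 ← occupied
  → r_2 = 0.2425
beam 3: φ=45°, α=240°
  dir = (cos 240°, sin 240°) = (-0.5000, -0.8660); from cell (7,6)
  next x-line at t=0.4200, next y-line at t=0.8776; Δt_x=2.0000, Δt_y=1.1547
    x: enter (6,6) at t=0.4200 ← occupied
  → r_3 = 0.4200
beam 4: φ=135°, α=330°
  dir = (cos 330°, sin 330°) = (0.8660, -0.5000); from cell (7,6)
  next x-line at t=0.9122, next y-line at t=1.5200; Δt_x=1.1547, Δt_y=2.0000
    x: enter (8,6) at t=0.9122 ← occupied
  → r_4 = 0.9122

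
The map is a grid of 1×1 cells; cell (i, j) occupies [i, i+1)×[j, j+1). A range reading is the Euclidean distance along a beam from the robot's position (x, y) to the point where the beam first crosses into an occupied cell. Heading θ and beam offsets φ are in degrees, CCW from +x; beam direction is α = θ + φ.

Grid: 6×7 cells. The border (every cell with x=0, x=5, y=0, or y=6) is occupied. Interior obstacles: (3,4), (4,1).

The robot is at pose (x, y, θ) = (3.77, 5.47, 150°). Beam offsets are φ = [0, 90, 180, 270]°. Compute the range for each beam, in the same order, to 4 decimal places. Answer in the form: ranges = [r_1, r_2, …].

ranges = [1.0600, 0.5427, 1.4203, 0.6120]

beam 1: φ=0°, α=150°
  cosα=-0.8660 sinα=0.5000 | (3,5) | tMaxX 0.8891 tMaxY 1.0600 | tΔX 1.1547 tΔY 2.0000
    t=0.8891 [x] (2,5)
    t=1.0600 [y] (2,6) — stop
  → r_1 = 1.0600
beam 2: φ=90°, α=240°
  cosα=-0.5000 sinα=-0.8660 | (3,5) | tMaxX 1.5400 tMaxY 0.5427 | tΔX 2.0000 tΔY 1.1547
    t=0.5427 [y] (3,4) — stop
  → r_2 = 0.5427
beam 3: φ=180°, α=330°
  cosα=0.8660 sinα=-0.5000 | (3,5) | tMaxX 0.2656 tMaxY 0.9400 | tΔX 1.1547 tΔY 2.0000
    t=0.2656 [x] (4,5)
    t=0.9400 [y] (4,4)
    t=1.4203 [x] (5,4) — stop
  → r_3 = 1.4203
beam 4: φ=270°, α=60°
  cosα=0.5000 sinα=0.8660 | (3,5) | tMaxX 0.4600 tMaxY 0.6120 | tΔX 2.0000 tΔY 1.1547
    t=0.4600 [x] (4,5)
    t=0.6120 [y] (4,6) — stop
  → r_4 = 0.6120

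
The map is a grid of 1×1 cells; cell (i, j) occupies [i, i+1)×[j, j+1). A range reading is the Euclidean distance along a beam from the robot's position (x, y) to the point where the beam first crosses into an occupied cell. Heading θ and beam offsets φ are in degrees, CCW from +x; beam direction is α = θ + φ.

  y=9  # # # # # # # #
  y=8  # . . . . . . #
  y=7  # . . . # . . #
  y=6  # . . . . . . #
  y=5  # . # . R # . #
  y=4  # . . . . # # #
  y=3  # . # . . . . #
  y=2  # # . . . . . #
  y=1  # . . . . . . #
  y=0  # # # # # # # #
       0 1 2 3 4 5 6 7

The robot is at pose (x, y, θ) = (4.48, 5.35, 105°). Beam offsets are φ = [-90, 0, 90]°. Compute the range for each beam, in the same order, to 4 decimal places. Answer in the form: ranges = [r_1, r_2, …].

ranges = [0.5383, 1.7082, 3.6028]

beam 1: φ=-90°, α=15°
  dir = (cos 15°, sin 15°) = (0.9659, 0.2588); from cell (4,5)
  next x-line at t=0.5383, next y-line at t=2.5114; Δt_x=1.0353, Δt_y=3.8637
    x: enter (5,5) at t=0.5383 ← occupied
  → r_1 = 0.5383
beam 2: φ=0°, α=105°
  dir = (cos 105°, sin 105°) = (-0.2588, 0.9659); from cell (4,5)
  next x-line at t=1.8546, next y-line at t=0.6729; Δt_x=3.8637, Δt_y=1.0353
    y: enter (4,6) at t=0.6729
    y: enter (4,7) at t=1.7082 ← occupied
  → r_2 = 1.7082
beam 3: φ=90°, α=195°
  dir = (cos 195°, sin 195°) = (-0.9659, -0.2588); from cell (4,5)
  next x-line at t=0.4969, next y-line at t=1.3523; Δt_x=1.0353, Δt_y=3.8637
    x: enter (3,5) at t=0.4969
    y: enter (3,4) at t=1.3523
    x: enter (2,4) at t=1.5322
    x: enter (1,4) at t=2.5675
    x: enter (0,4) at t=3.6028 ← occupied
  → r_3 = 3.6028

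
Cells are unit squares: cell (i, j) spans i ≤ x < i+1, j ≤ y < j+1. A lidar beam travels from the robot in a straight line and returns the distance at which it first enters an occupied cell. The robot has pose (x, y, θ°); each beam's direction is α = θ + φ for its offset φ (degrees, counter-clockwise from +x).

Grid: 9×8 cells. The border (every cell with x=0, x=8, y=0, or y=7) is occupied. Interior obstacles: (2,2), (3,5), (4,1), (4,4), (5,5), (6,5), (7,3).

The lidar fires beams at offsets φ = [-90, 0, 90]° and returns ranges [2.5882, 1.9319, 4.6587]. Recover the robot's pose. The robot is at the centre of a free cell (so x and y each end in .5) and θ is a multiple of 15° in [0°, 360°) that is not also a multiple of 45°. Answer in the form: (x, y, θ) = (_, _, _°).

(x, y, θ) = (3.5, 3.5, 285°)

Candidates: 35 free-cell centres × 16 headings = 560 poses. Raycast each; keep the one whose scan matches to 4 dp.
  (1.5, 3.5, 330°): beam 1 = 1.0000 ≠ 2.5882 ✗
  (3.5, 2.5, 330°): beam 1 = 1.7321 ≠ 2.5882 ✗
  (5.5, 6.5, 60°): beam 1 = 1.0000 ≠ 2.5882 ✗
  …
  (3.5, 3.5, 285°): r_1=2.5882, r_2=1.9319, r_3=4.6587 — all match ✓
Only this pose fits every beam.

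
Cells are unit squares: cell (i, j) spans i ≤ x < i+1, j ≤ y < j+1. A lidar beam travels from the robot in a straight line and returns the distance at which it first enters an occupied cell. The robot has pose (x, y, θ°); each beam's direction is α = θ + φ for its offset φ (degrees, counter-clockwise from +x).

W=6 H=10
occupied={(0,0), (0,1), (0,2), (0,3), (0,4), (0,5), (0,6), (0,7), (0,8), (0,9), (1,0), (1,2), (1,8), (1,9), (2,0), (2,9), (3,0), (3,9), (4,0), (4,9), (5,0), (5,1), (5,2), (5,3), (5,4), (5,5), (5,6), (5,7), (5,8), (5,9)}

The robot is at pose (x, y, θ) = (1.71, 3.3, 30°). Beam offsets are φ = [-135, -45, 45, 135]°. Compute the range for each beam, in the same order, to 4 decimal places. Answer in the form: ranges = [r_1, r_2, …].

beam 1: φ=-135°, α=255°
  cosα=-0.2588 sinα=-0.9659 | (1,3) | tMaxX 2.7432 tMaxY 0.3106 | tΔX 3.8637 tΔY 1.0353
    t=0.3106 [y] (1,2) — stop
  → r_1 = 0.3106
beam 2: φ=-45°, α=345°
  cosα=0.9659 sinα=-0.2588 | (1,3) | tMaxX 0.3002 tMaxY 1.1591 | tΔX 1.0353 tΔY 3.8637
    t=0.3002 [x] (2,3)
    t=1.1591 [y] (2,2)
    t=1.3355 [x] (3,2)
    t=2.3708 [x] (4,2)
    t=3.4061 [x] (5,2) — stop
  → r_2 = 3.4061
beam 3: φ=45°, α=75°
  cosα=0.2588 sinα=0.9659 | (1,3) | tMaxX 1.1205 tMaxY 0.7247 | tΔX 3.8637 tΔY 1.0353
    t=0.7247 [y] (1,4)
    t=1.1205 [x] (2,4)
    t=1.7600 [y] (2,5)
    t=2.7952 [y] (2,6)
    t=3.8305 [y] (2,7)
    t=4.8658 [y] (2,8)
    t=4.9842 [x] (3,8)
    t=5.9011 [y] (3,9) — stop
  → r_3 = 5.9011
beam 4: φ=135°, α=165°
  cosα=-0.9659 sinα=0.2588 | (1,3) | tMaxX 0.7350 tMaxY 2.7046 | tΔX 1.0353 tΔY 3.8637
    t=0.7350 [x] (0,3) — stop
  → r_4 = 0.7350

ranges = [0.3106, 3.4061, 5.9011, 0.7350]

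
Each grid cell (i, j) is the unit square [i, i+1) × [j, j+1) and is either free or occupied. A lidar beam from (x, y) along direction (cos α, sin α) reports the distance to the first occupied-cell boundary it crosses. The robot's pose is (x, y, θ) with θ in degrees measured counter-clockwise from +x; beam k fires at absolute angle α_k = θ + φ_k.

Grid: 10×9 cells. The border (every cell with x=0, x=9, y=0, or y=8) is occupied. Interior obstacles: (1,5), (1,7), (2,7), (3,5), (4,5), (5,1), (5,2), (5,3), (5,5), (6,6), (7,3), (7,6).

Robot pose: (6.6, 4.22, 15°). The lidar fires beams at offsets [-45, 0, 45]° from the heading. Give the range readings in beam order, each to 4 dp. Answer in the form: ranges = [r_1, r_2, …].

beam 1: φ=-45°, α=330°
  dir = (cos 330°, sin 330°) = (0.8660, -0.5000); from cell (6,4)
  next x-line at t=0.4619, next y-line at t=0.4400; Δt_x=1.1547, Δt_y=2.0000
    y: enter (6,3) at t=0.4400
    x: enter (7,3) at t=0.4619 ← occupied
  → r_1 = 0.4619
beam 2: φ=0°, α=15°
  dir = (cos 15°, sin 15°) = (0.9659, 0.2588); from cell (6,4)
  next x-line at t=0.4141, next y-line at t=3.0137; Δt_x=1.0353, Δt_y=3.8637
    x: enter (7,4) at t=0.4141
    x: enter (8,4) at t=1.4494
    x: enter (9,4) at t=2.4847 ← occupied
  → r_2 = 2.4847
beam 3: φ=45°, α=60°
  dir = (cos 60°, sin 60°) = (0.5000, 0.8660); from cell (6,4)
  next x-line at t=0.8000, next y-line at t=0.9007; Δt_x=2.0000, Δt_y=1.1547
    x: enter (7,4) at t=0.8000
    y: enter (7,5) at t=0.9007
    y: enter (7,6) at t=2.0554 ← occupied
  → r_3 = 2.0554

ranges = [0.4619, 2.4847, 2.0554]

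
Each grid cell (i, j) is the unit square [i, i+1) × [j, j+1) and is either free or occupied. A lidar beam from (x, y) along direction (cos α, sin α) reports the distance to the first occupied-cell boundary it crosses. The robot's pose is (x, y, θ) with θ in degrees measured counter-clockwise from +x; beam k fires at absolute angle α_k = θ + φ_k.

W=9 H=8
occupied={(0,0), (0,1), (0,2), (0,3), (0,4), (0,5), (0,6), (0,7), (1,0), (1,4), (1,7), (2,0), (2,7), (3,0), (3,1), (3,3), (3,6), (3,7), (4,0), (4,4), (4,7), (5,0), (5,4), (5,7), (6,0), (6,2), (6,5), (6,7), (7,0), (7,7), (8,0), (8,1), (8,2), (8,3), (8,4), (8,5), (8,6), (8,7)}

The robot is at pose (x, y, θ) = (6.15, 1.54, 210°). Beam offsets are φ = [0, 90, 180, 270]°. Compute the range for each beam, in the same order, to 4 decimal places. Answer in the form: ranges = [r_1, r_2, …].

beam 1: φ=0°, α=210°
  direction (-0.8660, -0.5000); cell (6,1); t to first gridline: x 0.1732, y 1.0800 (then +1.1547 / +2.0000)
    (5,1) via x @ 0.1732
    (5,0) via y @ 1.0800  # hit
  → r_1 = 1.0800
beam 2: φ=90°, α=300°
  direction (0.5000, -0.8660); cell (6,1); t to first gridline: x 1.7000, y 0.6235 (then +2.0000 / +1.1547)
    (6,0) via y @ 0.6235  # hit
  → r_2 = 0.6235
beam 3: φ=180°, α=30°
  direction (0.8660, 0.5000); cell (6,1); t to first gridline: x 0.9815, y 0.9200 (then +1.1547 / +2.0000)
    (6,2) via y @ 0.9200  # hit
  → r_3 = 0.9200
beam 4: φ=270°, α=120°
  direction (-0.5000, 0.8660); cell (6,1); t to first gridline: x 0.3000, y 0.5312 (then +2.0000 / +1.1547)
    (5,1) via x @ 0.3000
    (5,2) via y @ 0.5312
    (5,3) via y @ 1.6859
    (4,3) via x @ 2.3000
    (4,4) via y @ 2.8406  # hit
  → r_4 = 2.8406

ranges = [1.0800, 0.6235, 0.9200, 2.8406]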